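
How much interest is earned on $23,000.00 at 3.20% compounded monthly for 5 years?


Compound interest earned = final amount − principal.
A = P(1 + r/n)^(nt) = $23,000.00 × (1 + 0.032/12)^(12 × 5) = $26,985.00
Interest = A − P = $26,985.00 − $23,000.00 = $3,985.00

Interest = A - P = $3,985.00


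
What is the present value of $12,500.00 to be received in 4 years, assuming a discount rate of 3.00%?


Present value formula: PV = FV / (1 + r)^t
PV = $12,500.00 / (1 + 0.03)^4
PV = $12,500.00 / 1.125509
PV = $11,106.09

PV = FV / (1 + r)^t = $11,106.09


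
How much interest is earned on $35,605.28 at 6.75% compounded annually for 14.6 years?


Compound interest earned = final amount − principal.
A = P(1 + r/n)^(nt) = $35,605.28 × (1 + 0.0675/1)^(1 × 14.6) = $92,402.88
Interest = A − P = $92,402.88 − $35,605.28 = $56,797.60

Interest = A - P = $56,797.60


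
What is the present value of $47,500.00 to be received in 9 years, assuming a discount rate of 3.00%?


Present value formula: PV = FV / (1 + r)^t
PV = $47,500.00 / (1 + 0.03)^9
PV = $47,500.00 / 1.3047732
PV = $36,404.79

PV = FV / (1 + r)^t = $36,404.79


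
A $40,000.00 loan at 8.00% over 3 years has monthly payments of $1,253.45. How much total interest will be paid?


Total paid over the life of the loan = PMT × n.
Total paid = $1,253.45 × 36 = $45,124.20
Total interest = total paid − principal = $45,124.20 − $40,000.00 = $5,124.20

Total interest = (PMT × n) - PV = $5,124.20


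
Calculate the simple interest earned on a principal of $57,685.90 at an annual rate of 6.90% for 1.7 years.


Simple interest formula: I = P × r × t
I = $57,685.90 × 0.069 × 1.7
I = $6,766.56

I = P × r × t = $6,766.56


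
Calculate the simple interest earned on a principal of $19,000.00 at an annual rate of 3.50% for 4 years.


Simple interest formula: I = P × r × t
I = $19,000.00 × 0.035 × 4
I = $2,660.00

I = P × r × t = $2,660.00


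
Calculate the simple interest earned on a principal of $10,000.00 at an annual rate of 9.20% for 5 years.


Simple interest formula: I = P × r × t
I = $10,000.00 × 0.092 × 5
I = $4,600.00

I = P × r × t = $4,600.00


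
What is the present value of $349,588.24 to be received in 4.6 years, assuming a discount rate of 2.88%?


Present value formula: PV = FV / (1 + r)^t
PV = $349,588.24 / (1 + 0.0288)^4.6
PV = $349,588.24 / 1.13952116
PV = $306,785.21

PV = FV / (1 + r)^t = $306,785.21


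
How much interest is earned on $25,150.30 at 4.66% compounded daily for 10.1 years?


Compound interest earned = final amount − principal.
A = P(1 + r/n)^(nt) = $25,150.30 × (1 + 0.0466/365)^(365 × 10.1) = $40,265.69
Interest = A − P = $40,265.69 − $25,150.30 = $15,115.39

Interest = A - P = $15,115.39


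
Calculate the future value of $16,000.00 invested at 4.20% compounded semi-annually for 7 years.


Compound interest formula: A = P(1 + r/n)^(nt)
A = $16,000.00 × (1 + 0.042/2)^(2 × 7)
Growth factor: (1 + 0.042/2)^14 = 1.337705
A = $16,000.00 × 1.337705
A = $21,403.28

A = P(1 + r/n)^(nt) = $21,403.28


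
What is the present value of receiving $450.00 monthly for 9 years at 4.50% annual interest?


Present value of an ordinary annuity: PV = PMT × (1 − (1 + r)^(−n)) / r
Monthly rate r = 0.045/12 = 0.00375, n = 108
PV = $450.00 × (1 − (1 + 0.045/12)^(−108)) / (0.045/12)
PV = $450.00 × 88.671407
PV = $39,902.13

PV = PMT × (1-(1+r)^(-n))/r = $39,902.13


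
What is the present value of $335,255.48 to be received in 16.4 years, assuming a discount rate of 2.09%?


Present value formula: PV = FV / (1 + r)^t
PV = $335,255.48 / (1 + 0.0209)^16.4
PV = $335,255.48 / 1.4038624
PV = $238,809.36

PV = FV / (1 + r)^t = $238,809.36


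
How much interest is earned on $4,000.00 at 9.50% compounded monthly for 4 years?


Compound interest earned = final amount − principal.
A = P(1 + r/n)^(nt) = $4,000.00 × (1 + 0.095/12)^(12 × 4) = $5,840.39
Interest = A − P = $5,840.39 − $4,000.00 = $1,840.39

Interest = A - P = $1,840.39


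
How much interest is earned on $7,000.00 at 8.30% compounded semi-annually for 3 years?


Compound interest earned = final amount − principal.
A = P(1 + r/n)^(nt) = $7,000.00 × (1 + 0.083/2)^(2 × 3) = $8,934.16
Interest = A − P = $8,934.16 − $7,000.00 = $1,934.16

Interest = A - P = $1,934.16


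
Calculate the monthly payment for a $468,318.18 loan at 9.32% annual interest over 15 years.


Loan payment formula: PMT = PV × r / (1 − (1 + r)^(−n))
Monthly rate r = 0.0932/12 ≈ 0.00776667, n = 180 months
Denominator: 1 − (1 + 0.0932/12)^(−180) = 0.751571
PMT = $468,318.18 × (0.0932/12) / 0.751571
PMT = $4,839.56 per month

PMT = PV × r / (1-(1+r)^(-n)) = $4,839.56/month


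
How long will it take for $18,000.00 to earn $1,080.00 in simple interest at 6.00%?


Rearrange the simple interest formula for t:
I = P × r × t  ⇒  t = I / (P × r)
t = $1,080.00 / ($18,000.00 × 0.06)
t = 1

t = I/(P×r) = 1 year


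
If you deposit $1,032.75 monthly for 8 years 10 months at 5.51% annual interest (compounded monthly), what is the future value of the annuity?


Future value of an ordinary annuity: FV = PMT × ((1 + r)^n − 1) / r
Monthly rate r = 0.0551/12 ≈ 0.00459167, n = 106
FV = $1,032.75 × ((1 + 0.0551/12)^106 − 1) / (0.0551/12)
FV = $1,032.75 × 136.149718
FV = $140,608.62

FV = PMT × ((1+r)^n - 1)/r = $140,608.62


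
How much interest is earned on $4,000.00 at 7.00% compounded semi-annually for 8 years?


Compound interest earned = final amount − principal.
A = P(1 + r/n)^(nt) = $4,000.00 × (1 + 0.07/2)^(2 × 8) = $6,935.94
Interest = A − P = $6,935.94 − $4,000.00 = $2,935.94

Interest = A - P = $2,935.94


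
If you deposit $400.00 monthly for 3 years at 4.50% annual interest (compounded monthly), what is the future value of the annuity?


Future value of an ordinary annuity: FV = PMT × ((1 + r)^n − 1) / r
Monthly rate r = 0.045/12 = 0.00375, n = 36
FV = $400.00 × ((1 + 0.045/12)^36 − 1) / (0.045/12)
FV = $400.00 × 38.466089
FV = $15,386.44

FV = PMT × ((1+r)^n - 1)/r = $15,386.44


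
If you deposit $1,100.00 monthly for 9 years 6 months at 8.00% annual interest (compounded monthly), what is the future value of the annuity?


Future value of an ordinary annuity: FV = PMT × ((1 + r)^n − 1) / r
Monthly rate r = 0.08/12 ≈ 0.00666667, n = 114
FV = $1,100.00 × ((1 + 0.08/12)^114 − 1) / (0.08/12)
FV = $1,100.00 × 169.933501
FV = $186,926.85

FV = PMT × ((1+r)^n - 1)/r = $186,926.85


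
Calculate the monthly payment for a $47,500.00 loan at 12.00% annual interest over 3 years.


Loan payment formula: PMT = PV × r / (1 − (1 + r)^(−n))
Monthly rate r = 0.12/12 = 0.01, n = 36 months
Denominator: 1 − (1 + 0.12/12)^(−36) = 0.301075
PMT = $47,500.00 × (0.12/12) / 0.301075
PMT = $1,577.68 per month

PMT = PV × r / (1-(1+r)^(-n)) = $1,577.68/month


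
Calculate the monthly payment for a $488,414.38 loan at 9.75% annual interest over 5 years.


Loan payment formula: PMT = PV × r / (1 − (1 + r)^(−n))
Monthly rate r = 0.0975/12 = 0.008125, n = 60 months
Denominator: 1 − (1 + 0.0975/12)^(−60) = 0.3846292
PMT = $488,414.38 × (0.0975/12) / 0.3846292
PMT = $10,317.38 per month

PMT = PV × r / (1-(1+r)^(-n)) = $10,317.38/month


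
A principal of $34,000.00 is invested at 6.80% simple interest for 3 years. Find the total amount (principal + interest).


Total amount formula: A = P(1 + rt) = P + P·r·t
Interest: I = P × r × t = $34,000.00 × 0.068 × 3 = $6,936.00
A = P + I = $34,000.00 + $6,936.00 = $40,936.00

A = P + I = P(1 + rt) = $40,936.00


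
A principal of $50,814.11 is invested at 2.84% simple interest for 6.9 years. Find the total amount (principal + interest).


Total amount formula: A = P(1 + rt) = P + P·r·t
Interest: I = P × r × t = $50,814.11 × 0.0284 × 6.9 = $9,957.53
A = P + I = $50,814.11 + $9,957.53 = $60,771.64

A = P + I = P(1 + rt) = $60,771.64


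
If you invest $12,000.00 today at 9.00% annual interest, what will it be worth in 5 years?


Future value formula: FV = PV × (1 + r)^t
FV = $12,000.00 × (1 + 0.09)^5
FV = $12,000.00 × 1.538624
FV = $18,463.49

FV = PV × (1 + r)^t = $18,463.49


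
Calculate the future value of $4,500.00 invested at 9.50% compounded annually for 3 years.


Compound interest formula: A = P(1 + r/n)^(nt)
A = $4,500.00 × (1 + 0.095/1)^(1 × 3)
Growth factor: (1 + 0.095/1)^3 = 1.3129324
A = $4,500.00 × 1.3129324
A = $5,908.20

A = P(1 + r/n)^(nt) = $5,908.20


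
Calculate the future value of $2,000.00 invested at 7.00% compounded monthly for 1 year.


Compound interest formula: A = P(1 + r/n)^(nt)
A = $2,000.00 × (1 + 0.07/12)^(12 × 1)
Growth factor: (1 + 0.07/12)^12 = 1.072290
A = $2,000.00 × 1.072290
A = $2,144.58

A = P(1 + r/n)^(nt) = $2,144.58


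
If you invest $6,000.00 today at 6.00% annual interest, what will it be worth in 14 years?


Future value formula: FV = PV × (1 + r)^t
FV = $6,000.00 × (1 + 0.06)^14
FV = $6,000.00 × 2.260904
FV = $13,565.42

FV = PV × (1 + r)^t = $13,565.42


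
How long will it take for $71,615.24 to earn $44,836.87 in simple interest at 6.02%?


Rearrange the simple interest formula for t:
I = P × r × t  ⇒  t = I / (P × r)
t = $44,836.87 / ($71,615.24 × 0.0602)
t = 10.4

t = I/(P×r) = 10.4 years


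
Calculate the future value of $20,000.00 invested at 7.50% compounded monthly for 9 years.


Compound interest formula: A = P(1 + r/n)^(nt)
A = $20,000.00 × (1 + 0.075/12)^(12 × 9)
Growth factor: (1 + 0.075/12)^108 = 1.9599116
A = $20,000.00 × 1.9599116
A = $39,198.23

A = P(1 + r/n)^(nt) = $39,198.23


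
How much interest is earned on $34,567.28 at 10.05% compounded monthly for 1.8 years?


Compound interest earned = final amount − principal.
A = P(1 + r/n)^(nt) = $34,567.28 × (1 + 0.1005/12)^(12 × 1.8) = $41,390.62
Interest = A − P = $41,390.62 − $34,567.28 = $6,823.34

Interest = A - P = $6,823.34


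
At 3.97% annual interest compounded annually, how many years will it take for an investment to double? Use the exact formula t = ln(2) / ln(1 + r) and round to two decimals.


Doubling condition: (1 + r)^t = 2
Take ln of both sides: t × ln(1 + r) = ln(2)
t = ln(2) / ln(1 + r)
t = 0.693147 / 0.038932
t = 17.80

t = ln(2) / ln(1 + r) = 17.80 years


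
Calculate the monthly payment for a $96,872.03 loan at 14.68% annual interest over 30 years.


Loan payment formula: PMT = PV × r / (1 − (1 + r)^(−n))
Monthly rate r = 0.1468/12 ≈ 0.01223333, n = 360 months
Denominator: 1 − (1 + 0.1468/12)^(−360) = 0.987441
PMT = $96,872.03 × (0.1468/12) / 0.987441
PMT = $1,200.14 per month

PMT = PV × r / (1-(1+r)^(-n)) = $1,200.14/month


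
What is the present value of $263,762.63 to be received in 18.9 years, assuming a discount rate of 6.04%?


Present value formula: PV = FV / (1 + r)^t
PV = $263,762.63 / (1 + 0.0604)^18.9
PV = $263,762.63 / 3.029547
PV = $87,063.39

PV = FV / (1 + r)^t = $87,063.39


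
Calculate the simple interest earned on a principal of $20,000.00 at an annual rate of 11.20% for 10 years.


Simple interest formula: I = P × r × t
I = $20,000.00 × 0.112 × 10
I = $22,400.00

I = P × r × t = $22,400.00


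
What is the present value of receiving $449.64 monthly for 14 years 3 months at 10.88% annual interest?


Present value of an ordinary annuity: PV = PMT × (1 − (1 + r)^(−n)) / r
Monthly rate r = 0.1088/12 ≈ 0.00906667, n = 171
PV = $449.64 × (1 − (1 + 0.1088/12)^(−171)) / (0.1088/12)
PV = $449.64 × 86.729723
PV = $38,997.15

PV = PMT × (1-(1+r)^(-n))/r = $38,997.15


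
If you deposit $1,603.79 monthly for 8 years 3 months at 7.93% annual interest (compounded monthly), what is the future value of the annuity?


Future value of an ordinary annuity: FV = PMT × ((1 + r)^n − 1) / r
Monthly rate r = 0.0793/12 ≈ 0.00660833, n = 99
FV = $1,603.79 × ((1 + 0.0793/12)^99 − 1) / (0.0793/12)
FV = $1,603.79 × 139.144842
FV = $223,159.11

FV = PMT × ((1+r)^n - 1)/r = $223,159.11


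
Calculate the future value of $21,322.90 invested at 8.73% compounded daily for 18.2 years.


Compound interest formula: A = P(1 + r/n)^(nt)
A = $21,322.90 × (1 + 0.0873/365)^(365 × 18.2)
Growth factor: (1 + 0.0873/365)^6643 = 4.897231
A = $21,322.90 × 4.897231
A = $104,423.17

A = P(1 + r/n)^(nt) = $104,423.17


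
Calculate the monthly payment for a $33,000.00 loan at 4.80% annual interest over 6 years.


Loan payment formula: PMT = PV × r / (1 − (1 + r)^(−n))
Monthly rate r = 0.048/12 = 0.004, n = 72 months
Denominator: 1 − (1 + 0.048/12)^(−72) = 0.249808
PMT = $33,000.00 × (0.048/12) / 0.249808
PMT = $528.41 per month

PMT = PV × r / (1-(1+r)^(-n)) = $528.41/month


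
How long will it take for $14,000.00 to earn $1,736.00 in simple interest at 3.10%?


Rearrange the simple interest formula for t:
I = P × r × t  ⇒  t = I / (P × r)
t = $1,736.00 / ($14,000.00 × 0.031)
t = 4

t = I/(P×r) = 4 years


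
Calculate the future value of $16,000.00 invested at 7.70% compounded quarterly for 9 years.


Compound interest formula: A = P(1 + r/n)^(nt)
A = $16,000.00 × (1 + 0.077/4)^(4 × 9)
Growth factor: (1 + 0.077/4)^36 = 1.9865794
A = $16,000.00 × 1.9865794
A = $31,785.27

A = P(1 + r/n)^(nt) = $31,785.27


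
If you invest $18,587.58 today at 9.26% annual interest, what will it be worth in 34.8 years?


Future value formula: FV = PV × (1 + r)^t
FV = $18,587.58 × (1 + 0.0926)^34.8
FV = $18,587.58 × 21.7996553
FV = $405,202.84

FV = PV × (1 + r)^t = $405,202.84


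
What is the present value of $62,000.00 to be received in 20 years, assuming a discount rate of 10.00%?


Present value formula: PV = FV / (1 + r)^t
PV = $62,000.00 / (1 + 0.1)^20
PV = $62,000.00 / 6.727500
PV = $9,215.90

PV = FV / (1 + r)^t = $9,215.90


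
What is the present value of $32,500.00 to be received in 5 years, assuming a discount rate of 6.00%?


Present value formula: PV = FV / (1 + r)^t
PV = $32,500.00 / (1 + 0.06)^5
PV = $32,500.00 / 1.3382256
PV = $24,285.89

PV = FV / (1 + r)^t = $24,285.89


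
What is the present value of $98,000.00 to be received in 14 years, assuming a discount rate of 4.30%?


Present value formula: PV = FV / (1 + r)^t
PV = $98,000.00 / (1 + 0.043)^14
PV = $98,000.00 / 1.802936
PV = $54,355.78

PV = FV / (1 + r)^t = $54,355.78


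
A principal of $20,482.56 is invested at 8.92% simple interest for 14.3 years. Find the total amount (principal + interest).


Total amount formula: A = P(1 + rt) = P + P·r·t
Interest: I = P × r × t = $20,482.56 × 0.0892 × 14.3 = $26,126.73
A = P + I = $20,482.56 + $26,126.73 = $46,609.29

A = P + I = P(1 + rt) = $46,609.29


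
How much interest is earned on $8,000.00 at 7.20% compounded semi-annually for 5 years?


Compound interest earned = final amount − principal.
A = P(1 + r/n)^(nt) = $8,000.00 × (1 + 0.072/2)^(2 × 5) = $11,394.30
Interest = A − P = $11,394.30 − $8,000.00 = $3,394.30

Interest = A - P = $3,394.30


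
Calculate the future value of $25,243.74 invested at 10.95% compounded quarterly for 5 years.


Compound interest formula: A = P(1 + r/n)^(nt)
A = $25,243.74 × (1 + 0.1095/4)^(4 × 5)
Growth factor: (1 + 0.1095/4)^20 = 1.7162473
A = $25,243.74 × 1.7162473
A = $43,324.50

A = P(1 + r/n)^(nt) = $43,324.50


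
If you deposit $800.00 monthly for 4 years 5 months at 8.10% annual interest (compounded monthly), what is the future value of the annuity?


Future value of an ordinary annuity: FV = PMT × ((1 + r)^n − 1) / r
Monthly rate r = 0.081/12 = 0.00675, n = 53
FV = $800.00 × ((1 + 0.081/12)^53 − 1) / (0.081/12)
FV = $800.00 × 63.465199
FV = $50,772.16

FV = PMT × ((1+r)^n - 1)/r = $50,772.16


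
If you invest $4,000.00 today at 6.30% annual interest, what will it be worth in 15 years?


Future value formula: FV = PV × (1 + r)^t
FV = $4,000.00 × (1 + 0.063)^15
FV = $4,000.00 × 2.500339
FV = $10,001.36

FV = PV × (1 + r)^t = $10,001.36


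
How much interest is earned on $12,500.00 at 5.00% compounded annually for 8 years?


Compound interest earned = final amount − principal.
A = P(1 + r/n)^(nt) = $12,500.00 × (1 + 0.05/1)^(1 × 8) = $18,468.19
Interest = A − P = $18,468.19 − $12,500.00 = $5,968.19

Interest = A - P = $5,968.19


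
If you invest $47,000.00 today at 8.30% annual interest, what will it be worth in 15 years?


Future value formula: FV = PV × (1 + r)^t
FV = $47,000.00 × (1 + 0.083)^15
FV = $47,000.00 × 3.306944
FV = $155,426.37

FV = PV × (1 + r)^t = $155,426.37


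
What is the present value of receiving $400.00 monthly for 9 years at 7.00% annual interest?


Present value of an ordinary annuity: PV = PMT × (1 − (1 + r)^(−n)) / r
Monthly rate r = 0.07/12 ≈ 0.00583333, n = 108
PV = $400.00 × (1 − (1 + 0.07/12)^(−108)) / (0.07/12)
PV = $400.00 × 79.959850
PV = $31,983.94

PV = PMT × (1-(1+r)^(-n))/r = $31,983.94


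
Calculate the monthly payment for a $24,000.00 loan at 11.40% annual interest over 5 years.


Loan payment formula: PMT = PV × r / (1 − (1 + r)^(−n))
Monthly rate r = 0.114/12 = 0.0095, n = 60 months
Denominator: 1 − (1 + 0.114/12)^(−60) = 0.432951
PMT = $24,000.00 × (0.114/12) / 0.432951
PMT = $526.62 per month

PMT = PV × r / (1-(1+r)^(-n)) = $526.62/month


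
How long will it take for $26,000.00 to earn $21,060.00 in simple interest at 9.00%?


Rearrange the simple interest formula for t:
I = P × r × t  ⇒  t = I / (P × r)
t = $21,060.00 / ($26,000.00 × 0.09)
t = 9

t = I/(P×r) = 9 years


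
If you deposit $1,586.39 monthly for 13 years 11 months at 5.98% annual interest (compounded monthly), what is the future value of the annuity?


Future value of an ordinary annuity: FV = PMT × ((1 + r)^n − 1) / r
Monthly rate r = 0.0598/12 ≈ 0.00498333, n = 167
FV = $1,586.39 × ((1 + 0.0598/12)^167 − 1) / (0.0598/12)
FV = $1,586.39 × 259.597844
FV = $411,823.42

FV = PMT × ((1+r)^n - 1)/r = $411,823.42


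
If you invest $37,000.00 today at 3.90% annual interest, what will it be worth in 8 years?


Future value formula: FV = PV × (1 + r)^t
FV = $37,000.00 × (1 + 0.039)^8
FV = $37,000.00 × 1.358077
FV = $50,248.85

FV = PV × (1 + r)^t = $50,248.85


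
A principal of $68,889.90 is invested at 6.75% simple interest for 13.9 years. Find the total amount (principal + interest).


Total amount formula: A = P(1 + rt) = P + P·r·t
Interest: I = P × r × t = $68,889.90 × 0.0675 × 13.9 = $64,635.95
A = P + I = $68,889.90 + $64,635.95 = $133,525.85

A = P + I = P(1 + rt) = $133,525.85


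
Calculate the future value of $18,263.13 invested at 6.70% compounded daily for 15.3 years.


Compound interest formula: A = P(1 + r/n)^(nt)
A = $18,263.13 × (1 + 0.067/365)^(365 × 15.3)
Growth factor: (1 + 0.067/365)^5584.5 = 2.787112
A = $18,263.13 × 2.787112
A = $50,901.39

A = P(1 + r/n)^(nt) = $50,901.39


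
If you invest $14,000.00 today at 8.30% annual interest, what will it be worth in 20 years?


Future value formula: FV = PV × (1 + r)^t
FV = $14,000.00 × (1 + 0.083)^20
FV = $14,000.00 × 4.926848
FV = $68,975.87

FV = PV × (1 + r)^t = $68,975.87


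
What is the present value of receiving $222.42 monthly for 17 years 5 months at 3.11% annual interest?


Present value of an ordinary annuity: PV = PMT × (1 − (1 + r)^(−n)) / r
Monthly rate r = 0.0311/12 ≈ 0.00259167, n = 209
PV = $222.42 × (1 − (1 + 0.0311/12)^(−209)) / (0.0311/12)
PV = $222.42 × 161.212687
PV = $35,856.93

PV = PMT × (1-(1+r)^(-n))/r = $35,856.93


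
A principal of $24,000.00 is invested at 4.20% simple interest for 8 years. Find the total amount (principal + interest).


Total amount formula: A = P(1 + rt) = P + P·r·t
Interest: I = P × r × t = $24,000.00 × 0.042 × 8 = $8,064.00
A = P + I = $24,000.00 + $8,064.00 = $32,064.00

A = P + I = P(1 + rt) = $32,064.00


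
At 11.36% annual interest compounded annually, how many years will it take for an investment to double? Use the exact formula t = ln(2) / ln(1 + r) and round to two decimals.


Doubling condition: (1 + r)^t = 2
Take ln of both sides: t × ln(1 + r) = ln(2)
t = ln(2) / ln(1 + r)
t = 0.693147 / 0.107598
t = 6.44

t = ln(2) / ln(1 + r) = 6.44 years


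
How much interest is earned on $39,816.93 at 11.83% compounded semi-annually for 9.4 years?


Compound interest earned = final amount − principal.
A = P(1 + r/n)^(nt) = $39,816.93 × (1 + 0.1183/2)^(2 × 9.4) = $117,291.95
Interest = A − P = $117,291.95 − $39,816.93 = $77,475.02

Interest = A - P = $77,475.02


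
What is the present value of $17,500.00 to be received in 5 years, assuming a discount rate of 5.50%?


Present value formula: PV = FV / (1 + r)^t
PV = $17,500.00 / (1 + 0.055)^5
PV = $17,500.00 / 1.306960
PV = $13,389.85

PV = FV / (1 + r)^t = $13,389.85


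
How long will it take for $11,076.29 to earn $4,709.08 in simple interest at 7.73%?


Rearrange the simple interest formula for t:
I = P × r × t  ⇒  t = I / (P × r)
t = $4,709.08 / ($11,076.29 × 0.0773)
t = 5.5

t = I/(P×r) = 5.5 years


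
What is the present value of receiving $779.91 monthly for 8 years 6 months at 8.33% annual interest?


Present value of an ordinary annuity: PV = PMT × (1 − (1 + r)^(−n)) / r
Monthly rate r = 0.0833/12 ≈ 0.00694167, n = 102
PV = $779.91 × (1 − (1 + 0.0833/12)^(−102)) / (0.0833/12)
PV = $779.91 × 72.920481
PV = $56,871.41

PV = PMT × (1-(1+r)^(-n))/r = $56,871.41


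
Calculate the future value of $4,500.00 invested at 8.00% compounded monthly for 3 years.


Compound interest formula: A = P(1 + r/n)^(nt)
A = $4,500.00 × (1 + 0.08/12)^(12 × 3)
Growth factor: (1 + 0.08/12)^36 = 1.270237
A = $4,500.00 × 1.270237
A = $5,716.07

A = P(1 + r/n)^(nt) = $5,716.07


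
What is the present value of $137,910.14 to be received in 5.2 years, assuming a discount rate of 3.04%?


Present value formula: PV = FV / (1 + r)^t
PV = $137,910.14 / (1 + 0.0304)^5.2
PV = $137,910.14 / 1.1685046
PV = $118,022.76

PV = FV / (1 + r)^t = $118,022.76


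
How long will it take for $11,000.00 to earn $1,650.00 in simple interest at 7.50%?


Rearrange the simple interest formula for t:
I = P × r × t  ⇒  t = I / (P × r)
t = $1,650.00 / ($11,000.00 × 0.075)
t = 2

t = I/(P×r) = 2 years


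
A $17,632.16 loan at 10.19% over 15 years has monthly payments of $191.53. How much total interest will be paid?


Total paid over the life of the loan = PMT × n.
Total paid = $191.53 × 180 = $34,475.40
Total interest = total paid − principal = $34,475.40 − $17,632.16 = $16,843.24

Total interest = (PMT × n) - PV = $16,843.24


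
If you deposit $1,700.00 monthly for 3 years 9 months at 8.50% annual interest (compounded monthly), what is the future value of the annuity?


Future value of an ordinary annuity: FV = PMT × ((1 + r)^n − 1) / r
Monthly rate r = 0.085/12 ≈ 0.00708333, n = 45
FV = $1,700.00 × ((1 + 0.085/12)^45 − 1) / (0.085/12)
FV = $1,700.00 × 52.780643
FV = $89,727.09

FV = PMT × ((1+r)^n - 1)/r = $89,727.09


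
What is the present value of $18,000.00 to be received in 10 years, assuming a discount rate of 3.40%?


Present value formula: PV = FV / (1 + r)^t
PV = $18,000.00 / (1 + 0.034)^10
PV = $18,000.00 / 1.397029
PV = $12,884.49

PV = FV / (1 + r)^t = $12,884.49


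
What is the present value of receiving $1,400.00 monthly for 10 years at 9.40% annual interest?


Present value of an ordinary annuity: PV = PMT × (1 − (1 + r)^(−n)) / r
Monthly rate r = 0.094/12 ≈ 0.00783333, n = 120
PV = $1,400.00 × (1 − (1 + 0.094/12)^(−120)) / (0.094/12)
PV = $1,400.00 × 77.609214
PV = $108,652.90

PV = PMT × (1-(1+r)^(-n))/r = $108,652.90


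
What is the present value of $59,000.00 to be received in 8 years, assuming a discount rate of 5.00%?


Present value formula: PV = FV / (1 + r)^t
PV = $59,000.00 / (1 + 0.05)^8
PV = $59,000.00 / 1.4774554
PV = $39,933.52

PV = FV / (1 + r)^t = $39,933.52


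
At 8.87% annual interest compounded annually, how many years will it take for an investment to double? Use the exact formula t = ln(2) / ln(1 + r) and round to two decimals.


Doubling condition: (1 + r)^t = 2
Take ln of both sides: t × ln(1 + r) = ln(2)
t = ln(2) / ln(1 + r)
t = 0.693147 / 0.084984
t = 8.16

t = ln(2) / ln(1 + r) = 8.16 years


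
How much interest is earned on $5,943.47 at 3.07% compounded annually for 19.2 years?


Compound interest earned = final amount − principal.
A = P(1 + r/n)^(nt) = $5,943.47 × (1 + 0.0307/1)^(1 × 19.2) = $10,621.35
Interest = A − P = $10,621.35 − $5,943.47 = $4,677.88

Interest = A - P = $4,677.88


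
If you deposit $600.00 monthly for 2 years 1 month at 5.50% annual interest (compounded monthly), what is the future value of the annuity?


Future value of an ordinary annuity: FV = PMT × ((1 + r)^n − 1) / r
Monthly rate r = 0.055/12 ≈ 0.00458333, n = 25
FV = $600.00 × ((1 + 0.055/12)^25 − 1) / (0.055/12)
FV = $600.00 × 26.424558
FV = $15,854.73

FV = PMT × ((1+r)^n - 1)/r = $15,854.73


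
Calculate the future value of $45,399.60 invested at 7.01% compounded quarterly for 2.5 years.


Compound interest formula: A = P(1 + r/n)^(nt)
A = $45,399.60 × (1 + 0.0701/4)^(4 × 2.5)
Growth factor: (1 + 0.0701/4)^10 = 1.1897368
A = $45,399.60 × 1.1897368
A = $54,013.57

A = P(1 + r/n)^(nt) = $54,013.57


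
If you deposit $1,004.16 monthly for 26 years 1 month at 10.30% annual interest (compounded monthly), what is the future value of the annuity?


Future value of an ordinary annuity: FV = PMT × ((1 + r)^n − 1) / r
Monthly rate r = 0.103/12 ≈ 0.00858333, n = 313
FV = $1,004.16 × ((1 + 0.103/12)^313 − 1) / (0.103/12)
FV = $1,004.16 × 1574.455509
FV = $1,581,005.24

FV = PMT × ((1+r)^n - 1)/r = $1,581,005.24


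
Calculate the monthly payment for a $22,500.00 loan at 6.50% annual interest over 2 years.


Loan payment formula: PMT = PV × r / (1 − (1 + r)^(−n))
Monthly rate r = 0.065/12 ≈ 0.00541667, n = 24 months
Denominator: 1 − (1 + 0.065/12)^(−24) = 0.121596
PMT = $22,500.00 × (0.065/12) / 0.121596
PMT = $1,002.29 per month

PMT = PV × r / (1-(1+r)^(-n)) = $1,002.29/month


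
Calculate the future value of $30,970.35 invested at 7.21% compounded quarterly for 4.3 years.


Compound interest formula: A = P(1 + r/n)^(nt)
A = $30,970.35 × (1 + 0.0721/4)^(4 × 4.3)
Growth factor: (1 + 0.0721/4)^17.2 = 1.3597067
A = $30,970.35 × 1.3597067
A = $42,110.59

A = P(1 + r/n)^(nt) = $42,110.59


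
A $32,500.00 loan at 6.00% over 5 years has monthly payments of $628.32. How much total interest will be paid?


Total paid over the life of the loan = PMT × n.
Total paid = $628.32 × 60 = $37,699.20
Total interest = total paid − principal = $37,699.20 − $32,500.00 = $5,199.20

Total interest = (PMT × n) - PV = $5,199.20


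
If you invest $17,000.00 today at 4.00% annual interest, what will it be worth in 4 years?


Future value formula: FV = PV × (1 + r)^t
FV = $17,000.00 × (1 + 0.04)^4
FV = $17,000.00 × 1.169859
FV = $19,887.60

FV = PV × (1 + r)^t = $19,887.60


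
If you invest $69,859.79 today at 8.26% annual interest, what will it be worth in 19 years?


Future value formula: FV = PV × (1 + r)^t
FV = $69,859.79 × (1 + 0.0826)^19
FV = $69,859.79 × 4.5174404
FV = $315,587.44

FV = PV × (1 + r)^t = $315,587.44


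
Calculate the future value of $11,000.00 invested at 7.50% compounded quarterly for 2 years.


Compound interest formula: A = P(1 + r/n)^(nt)
A = $11,000.00 × (1 + 0.075/4)^(4 × 2)
Growth factor: (1 + 0.075/4)^8 = 1.160222
A = $11,000.00 × 1.160222
A = $12,762.44

A = P(1 + r/n)^(nt) = $12,762.44


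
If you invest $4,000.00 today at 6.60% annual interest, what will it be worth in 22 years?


Future value formula: FV = PV × (1 + r)^t
FV = $4,000.00 × (1 + 0.066)^22
FV = $4,000.00 × 4.079984
FV = $16,319.94

FV = PV × (1 + r)^t = $16,319.94


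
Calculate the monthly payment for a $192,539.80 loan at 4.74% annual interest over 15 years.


Loan payment formula: PMT = PV × r / (1 − (1 + r)^(−n))
Monthly rate r = 0.0474/12 = 0.00395, n = 180 months
Denominator: 1 − (1 + 0.0474/12)^(−180) = 0.508159
PMT = $192,539.80 × (0.0474/12) / 0.508159
PMT = $1,496.64 per month

PMT = PV × r / (1-(1+r)^(-n)) = $1,496.64/month


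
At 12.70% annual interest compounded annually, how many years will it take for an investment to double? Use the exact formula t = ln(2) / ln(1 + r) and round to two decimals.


Doubling condition: (1 + r)^t = 2
Take ln of both sides: t × ln(1 + r) = ln(2)
t = ln(2) / ln(1 + r)
t = 0.693147 / 0.119559
t = 5.80

t = ln(2) / ln(1 + r) = 5.80 years


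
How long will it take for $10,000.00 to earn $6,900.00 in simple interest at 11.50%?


Rearrange the simple interest formula for t:
I = P × r × t  ⇒  t = I / (P × r)
t = $6,900.00 / ($10,000.00 × 0.115)
t = 6

t = I/(P×r) = 6 years


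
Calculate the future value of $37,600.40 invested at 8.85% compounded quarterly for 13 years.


Compound interest formula: A = P(1 + r/n)^(nt)
A = $37,600.40 × (1 + 0.0885/4)^(4 × 13)
Growth factor: (1 + 0.0885/4)^52 = 3.1203877
A = $37,600.40 × 3.1203877
A = $117,327.83

A = P(1 + r/n)^(nt) = $117,327.83


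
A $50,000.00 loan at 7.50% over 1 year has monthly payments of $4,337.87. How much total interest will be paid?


Total paid over the life of the loan = PMT × n.
Total paid = $4,337.87 × 12 = $52,054.44
Total interest = total paid − principal = $52,054.44 − $50,000.00 = $2,054.44

Total interest = (PMT × n) - PV = $2,054.44


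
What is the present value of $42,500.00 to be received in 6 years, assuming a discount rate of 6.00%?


Present value formula: PV = FV / (1 + r)^t
PV = $42,500.00 / (1 + 0.06)^6
PV = $42,500.00 / 1.4185191
PV = $29,960.82

PV = FV / (1 + r)^t = $29,960.82


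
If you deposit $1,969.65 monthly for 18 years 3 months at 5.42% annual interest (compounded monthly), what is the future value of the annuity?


Future value of an ordinary annuity: FV = PMT × ((1 + r)^n − 1) / r
Monthly rate r = 0.0542/12 ≈ 0.00451667, n = 219
FV = $1,969.65 × ((1 + 0.0542/12)^219 − 1) / (0.0542/12)
FV = $1,969.65 × 372.612383
FV = $733,915.98

FV = PMT × ((1+r)^n - 1)/r = $733,915.98


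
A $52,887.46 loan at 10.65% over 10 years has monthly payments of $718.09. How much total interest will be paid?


Total paid over the life of the loan = PMT × n.
Total paid = $718.09 × 120 = $86,170.80
Total interest = total paid − principal = $86,170.80 − $52,887.46 = $33,283.34

Total interest = (PMT × n) - PV = $33,283.34


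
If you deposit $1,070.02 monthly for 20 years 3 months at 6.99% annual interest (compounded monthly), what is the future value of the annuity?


Future value of an ordinary annuity: FV = PMT × ((1 + r)^n − 1) / r
Monthly rate r = 0.0699/12 = 0.005825, n = 243
FV = $1,070.02 × ((1 + 0.0699/12)^243 − 1) / (0.0699/12)
FV = $1,070.02 × 532.457342
FV = $569,740.01

FV = PMT × ((1+r)^n - 1)/r = $569,740.01


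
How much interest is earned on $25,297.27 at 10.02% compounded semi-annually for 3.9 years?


Compound interest earned = final amount − principal.
A = P(1 + r/n)^(nt) = $25,297.27 × (1 + 0.1002/2)^(2 × 3.9) = $37,040.15
Interest = A − P = $37,040.15 − $25,297.27 = $11,742.88

Interest = A - P = $11,742.88


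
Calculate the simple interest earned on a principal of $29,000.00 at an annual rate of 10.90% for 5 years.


Simple interest formula: I = P × r × t
I = $29,000.00 × 0.109 × 5
I = $15,805.00

I = P × r × t = $15,805.00


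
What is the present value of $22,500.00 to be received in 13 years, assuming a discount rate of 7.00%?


Present value formula: PV = FV / (1 + r)^t
PV = $22,500.00 / (1 + 0.07)^13
PV = $22,500.00 / 2.409845
PV = $9,336.70

PV = FV / (1 + r)^t = $9,336.70


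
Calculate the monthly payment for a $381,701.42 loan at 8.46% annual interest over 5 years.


Loan payment formula: PMT = PV × r / (1 − (1 + r)^(−n))
Monthly rate r = 0.0846/12 = 0.00705, n = 60 months
Denominator: 1 − (1 + 0.0846/12)^(−60) = 0.3439484
PMT = $381,701.42 × (0.0846/12) / 0.3439484
PMT = $7,823.83 per month

PMT = PV × r / (1-(1+r)^(-n)) = $7,823.83/month


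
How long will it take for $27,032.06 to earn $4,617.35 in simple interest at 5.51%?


Rearrange the simple interest formula for t:
I = P × r × t  ⇒  t = I / (P × r)
t = $4,617.35 / ($27,032.06 × 0.0551)
t = 3.1

t = I/(P×r) = 3.1 years


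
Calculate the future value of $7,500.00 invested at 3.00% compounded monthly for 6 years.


Compound interest formula: A = P(1 + r/n)^(nt)
A = $7,500.00 × (1 + 0.03/12)^(12 × 6)
Growth factor: (1 + 0.03/12)^72 = 1.196948
A = $7,500.00 × 1.196948
A = $8,977.11

A = P(1 + r/n)^(nt) = $8,977.11


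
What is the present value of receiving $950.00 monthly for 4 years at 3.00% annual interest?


Present value of an ordinary annuity: PV = PMT × (1 − (1 + r)^(−n)) / r
Monthly rate r = 0.03/12 = 0.0025, n = 48
PV = $950.00 × (1 − (1 + 0.03/12)^(−48)) / (0.03/12)
PV = $950.00 × 45.178695
PV = $42,919.76

PV = PMT × (1-(1+r)^(-n))/r = $42,919.76


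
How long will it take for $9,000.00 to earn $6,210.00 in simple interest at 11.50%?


Rearrange the simple interest formula for t:
I = P × r × t  ⇒  t = I / (P × r)
t = $6,210.00 / ($9,000.00 × 0.115)
t = 6

t = I/(P×r) = 6 years


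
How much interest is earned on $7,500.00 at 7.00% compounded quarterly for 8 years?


Compound interest earned = final amount − principal.
A = P(1 + r/n)^(nt) = $7,500.00 × (1 + 0.07/4)^(4 × 8) = $13,066.60
Interest = A − P = $13,066.60 − $7,500.00 = $5,566.60

Interest = A - P = $5,566.60


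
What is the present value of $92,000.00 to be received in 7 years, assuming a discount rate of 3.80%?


Present value formula: PV = FV / (1 + r)^t
PV = $92,000.00 / (1 + 0.038)^7
PV = $92,000.00 / 1.2983192
PV = $70,860.85

PV = FV / (1 + r)^t = $70,860.85


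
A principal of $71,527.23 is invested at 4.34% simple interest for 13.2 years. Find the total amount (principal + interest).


Total amount formula: A = P(1 + rt) = P + P·r·t
Interest: I = P × r × t = $71,527.23 × 0.0434 × 13.2 = $40,976.52
A = P + I = $71,527.23 + $40,976.52 = $112,503.75

A = P + I = P(1 + rt) = $112,503.75


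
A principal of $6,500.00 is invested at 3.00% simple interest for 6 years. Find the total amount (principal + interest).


Total amount formula: A = P(1 + rt) = P + P·r·t
Interest: I = P × r × t = $6,500.00 × 0.03 × 6 = $1,170.00
A = P + I = $6,500.00 + $1,170.00 = $7,670.00

A = P + I = P(1 + rt) = $7,670.00


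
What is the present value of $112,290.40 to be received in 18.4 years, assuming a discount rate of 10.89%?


Present value formula: PV = FV / (1 + r)^t
PV = $112,290.40 / (1 + 0.1089)^18.4
PV = $112,290.40 / 6.699152
PV = $16,761.88

PV = FV / (1 + r)^t = $16,761.88


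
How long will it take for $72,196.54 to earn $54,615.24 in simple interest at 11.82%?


Rearrange the simple interest formula for t:
I = P × r × t  ⇒  t = I / (P × r)
t = $54,615.24 / ($72,196.54 × 0.1182)
t = 6.4

t = I/(P×r) = 6.4 years


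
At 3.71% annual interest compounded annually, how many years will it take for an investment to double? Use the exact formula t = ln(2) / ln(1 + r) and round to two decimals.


Doubling condition: (1 + r)^t = 2
Take ln of both sides: t × ln(1 + r) = ln(2)
t = ln(2) / ln(1 + r)
t = 0.693147 / 0.036428
t = 19.03

t = ln(2) / ln(1 + r) = 19.03 years


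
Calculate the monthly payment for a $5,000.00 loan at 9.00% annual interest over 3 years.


Loan payment formula: PMT = PV × r / (1 − (1 + r)^(−n))
Monthly rate r = 0.09/12 = 0.0075, n = 36 months
Denominator: 1 − (1 + 0.09/12)^(−36) = 0.235851
PMT = $5,000.00 × (0.09/12) / 0.235851
PMT = $159.00 per month

PMT = PV × r / (1-(1+r)^(-n)) = $159.00/month


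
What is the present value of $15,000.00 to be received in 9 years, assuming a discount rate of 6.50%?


Present value formula: PV = FV / (1 + r)^t
PV = $15,000.00 / (1 + 0.065)^9
PV = $15,000.00 / 1.762570
PV = $8,510.30

PV = FV / (1 + r)^t = $8,510.30


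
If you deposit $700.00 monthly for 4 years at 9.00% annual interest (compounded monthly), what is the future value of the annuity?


Future value of an ordinary annuity: FV = PMT × ((1 + r)^n − 1) / r
Monthly rate r = 0.09/12 = 0.0075, n = 48
FV = $700.00 × ((1 + 0.09/12)^48 − 1) / (0.09/12)
FV = $700.00 × 57.520711
FV = $40,264.50

FV = PMT × ((1+r)^n - 1)/r = $40,264.50


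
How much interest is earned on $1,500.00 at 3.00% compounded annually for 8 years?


Compound interest earned = final amount − principal.
A = P(1 + r/n)^(nt) = $1,500.00 × (1 + 0.03/1)^(1 × 8) = $1,900.16
Interest = A − P = $1,900.16 − $1,500.00 = $400.16

Interest = A - P = $400.16


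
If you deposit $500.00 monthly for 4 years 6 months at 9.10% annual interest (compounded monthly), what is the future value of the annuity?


Future value of an ordinary annuity: FV = PMT × ((1 + r)^n − 1) / r
Monthly rate r = 0.091/12 ≈ 0.00758333, n = 54
FV = $500.00 × ((1 + 0.091/12)^54 − 1) / (0.091/12)
FV = $500.00 × 66.427209
FV = $33,213.60

FV = PMT × ((1+r)^n - 1)/r = $33,213.60


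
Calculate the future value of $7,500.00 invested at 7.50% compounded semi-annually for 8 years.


Compound interest formula: A = P(1 + r/n)^(nt)
A = $7,500.00 × (1 + 0.075/2)^(2 × 8)
Growth factor: (1 + 0.075/2)^16 = 1.802228
A = $7,500.00 × 1.802228
A = $13,516.71

A = P(1 + r/n)^(nt) = $13,516.71


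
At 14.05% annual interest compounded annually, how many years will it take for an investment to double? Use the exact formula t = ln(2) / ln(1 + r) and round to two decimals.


Doubling condition: (1 + r)^t = 2
Take ln of both sides: t × ln(1 + r) = ln(2)
t = ln(2) / ln(1 + r)
t = 0.693147 / 0.131467
t = 5.27

t = ln(2) / ln(1 + r) = 5.27 years


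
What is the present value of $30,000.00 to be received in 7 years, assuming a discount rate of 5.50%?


Present value formula: PV = FV / (1 + r)^t
PV = $30,000.00 / (1 + 0.055)^7
PV = $30,000.00 / 1.4546792
PV = $20,623.10

PV = FV / (1 + r)^t = $20,623.10


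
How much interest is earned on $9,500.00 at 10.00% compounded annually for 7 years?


Compound interest earned = final amount − principal.
A = P(1 + r/n)^(nt) = $9,500.00 × (1 + 0.1/1)^(1 × 7) = $18,512.81
Interest = A − P = $18,512.81 − $9,500.00 = $9,012.81

Interest = A - P = $9,012.81


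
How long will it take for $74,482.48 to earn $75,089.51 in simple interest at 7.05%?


Rearrange the simple interest formula for t:
I = P × r × t  ⇒  t = I / (P × r)
t = $75,089.51 / ($74,482.48 × 0.0705)
t = 14.3

t = I/(P×r) = 14.3 years


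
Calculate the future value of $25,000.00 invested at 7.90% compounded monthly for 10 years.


Compound interest formula: A = P(1 + r/n)^(nt)
A = $25,000.00 × (1 + 0.079/12)^(12 × 10)
Growth factor: (1 + 0.079/12)^120 = 2.1976991
A = $25,000.00 × 2.1976991
A = $54,942.48

A = P(1 + r/n)^(nt) = $54,942.48


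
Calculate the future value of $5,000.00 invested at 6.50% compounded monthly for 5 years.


Compound interest formula: A = P(1 + r/n)^(nt)
A = $5,000.00 × (1 + 0.065/12)^(12 × 5)
Growth factor: (1 + 0.065/12)^60 = 1.3828173
A = $5,000.00 × 1.3828173
A = $6,914.09

A = P(1 + r/n)^(nt) = $6,914.09


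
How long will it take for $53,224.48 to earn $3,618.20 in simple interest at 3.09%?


Rearrange the simple interest formula for t:
I = P × r × t  ⇒  t = I / (P × r)
t = $3,618.20 / ($53,224.48 × 0.0309)
t = 2.2

t = I/(P×r) = 2.2 years


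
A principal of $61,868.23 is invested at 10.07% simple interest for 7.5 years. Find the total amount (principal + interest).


Total amount formula: A = P(1 + rt) = P + P·r·t
Interest: I = P × r × t = $61,868.23 × 0.1007 × 7.5 = $46,725.98
A = P + I = $61,868.23 + $46,725.98 = $108,594.21

A = P + I = P(1 + rt) = $108,594.21
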